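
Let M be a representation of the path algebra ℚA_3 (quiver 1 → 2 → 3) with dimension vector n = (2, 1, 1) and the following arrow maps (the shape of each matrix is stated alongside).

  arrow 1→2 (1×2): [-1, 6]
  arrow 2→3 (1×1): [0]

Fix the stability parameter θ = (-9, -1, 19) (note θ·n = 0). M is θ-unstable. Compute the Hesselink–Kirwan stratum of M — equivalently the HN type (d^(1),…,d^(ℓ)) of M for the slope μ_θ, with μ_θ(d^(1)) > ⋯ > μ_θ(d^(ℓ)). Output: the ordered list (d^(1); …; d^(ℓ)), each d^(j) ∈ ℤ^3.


Interval decomposition of M: I[1,1], I[1,2], I[3,3].
HN type (ℓ=3): μ^(1)=19; μ^(2)=-1; μ^(3)=-9

((0, 0, 1); (0, 1, 0); (2, 0, 0))


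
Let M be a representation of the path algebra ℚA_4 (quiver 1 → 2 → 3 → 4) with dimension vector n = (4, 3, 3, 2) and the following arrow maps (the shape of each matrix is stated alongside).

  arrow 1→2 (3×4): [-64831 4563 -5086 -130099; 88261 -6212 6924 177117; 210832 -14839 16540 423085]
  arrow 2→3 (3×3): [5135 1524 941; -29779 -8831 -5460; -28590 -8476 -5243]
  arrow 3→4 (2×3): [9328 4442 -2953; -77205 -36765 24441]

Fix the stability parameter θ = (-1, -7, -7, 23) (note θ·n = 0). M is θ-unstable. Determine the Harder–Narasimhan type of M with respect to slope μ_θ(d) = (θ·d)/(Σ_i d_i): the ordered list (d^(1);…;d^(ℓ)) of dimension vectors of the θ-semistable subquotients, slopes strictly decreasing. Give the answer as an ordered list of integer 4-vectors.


Interval decomposition of M: I[1,1], I[1,3], I[1,4]^2.
HN type (ℓ=3): μ^(1)=23; μ^(2)=-1; μ^(3)=-5

((0, 0, 0, 2); (1, 0, 0, 0); (3, 3, 3, 0))


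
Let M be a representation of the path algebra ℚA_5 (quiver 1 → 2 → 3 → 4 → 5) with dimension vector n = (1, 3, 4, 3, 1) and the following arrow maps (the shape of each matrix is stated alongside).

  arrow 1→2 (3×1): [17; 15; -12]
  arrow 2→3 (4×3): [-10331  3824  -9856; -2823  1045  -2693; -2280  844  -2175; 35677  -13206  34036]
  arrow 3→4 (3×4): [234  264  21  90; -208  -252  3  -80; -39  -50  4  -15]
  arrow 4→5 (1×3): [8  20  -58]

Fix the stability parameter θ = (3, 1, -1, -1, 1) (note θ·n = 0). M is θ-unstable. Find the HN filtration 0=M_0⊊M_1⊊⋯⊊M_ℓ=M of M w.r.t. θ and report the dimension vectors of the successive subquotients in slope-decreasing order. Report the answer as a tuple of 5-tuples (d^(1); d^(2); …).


Via rank(M_{q-1}∘⋯∘M_p): M ≅ I[1,3], I[2,3], I[2,4], I[3,5], I[4,4].
μ_θ-semistable layers: μ^(1)=1; μ^(2)=0; μ^(3)=-1/3; μ^(4)=-1

((1, 1, 1, 0, 1); (0, 1, 1, 0, 0); (0, 1, 1, 1, 0); (0, 0, 1, 2, 0))


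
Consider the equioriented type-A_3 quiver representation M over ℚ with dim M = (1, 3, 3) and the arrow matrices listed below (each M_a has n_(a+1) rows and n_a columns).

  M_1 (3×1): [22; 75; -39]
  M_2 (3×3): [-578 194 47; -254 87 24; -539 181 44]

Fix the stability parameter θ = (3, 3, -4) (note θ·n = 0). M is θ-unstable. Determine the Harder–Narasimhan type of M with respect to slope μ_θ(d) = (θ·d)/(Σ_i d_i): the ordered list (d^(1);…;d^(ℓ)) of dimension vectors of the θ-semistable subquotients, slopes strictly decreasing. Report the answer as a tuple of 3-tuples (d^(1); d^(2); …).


Interval decomposition of M: I[1,3], I[2,3]^2.
HN type (ℓ=2): μ^(1)=2/3; μ^(2)=-1/2

((1, 1, 1); (0, 2, 2))


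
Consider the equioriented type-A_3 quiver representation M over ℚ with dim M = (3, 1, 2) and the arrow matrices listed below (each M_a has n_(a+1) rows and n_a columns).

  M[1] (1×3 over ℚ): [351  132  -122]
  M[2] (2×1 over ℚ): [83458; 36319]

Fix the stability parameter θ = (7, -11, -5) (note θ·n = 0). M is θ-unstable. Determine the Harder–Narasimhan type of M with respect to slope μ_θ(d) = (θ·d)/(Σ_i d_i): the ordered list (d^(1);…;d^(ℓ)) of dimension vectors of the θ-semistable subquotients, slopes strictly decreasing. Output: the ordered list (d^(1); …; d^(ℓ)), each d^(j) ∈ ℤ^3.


Via rank(M_{q-1}∘⋯∘M_p): M ≅ I[1,1]^2, I[1,3], I[3,3].
μ_θ-semistable layers: μ^(1)=7; μ^(2)=-3; μ^(3)=-5

((2, 0, 0); (1, 1, 1); (0, 0, 1))


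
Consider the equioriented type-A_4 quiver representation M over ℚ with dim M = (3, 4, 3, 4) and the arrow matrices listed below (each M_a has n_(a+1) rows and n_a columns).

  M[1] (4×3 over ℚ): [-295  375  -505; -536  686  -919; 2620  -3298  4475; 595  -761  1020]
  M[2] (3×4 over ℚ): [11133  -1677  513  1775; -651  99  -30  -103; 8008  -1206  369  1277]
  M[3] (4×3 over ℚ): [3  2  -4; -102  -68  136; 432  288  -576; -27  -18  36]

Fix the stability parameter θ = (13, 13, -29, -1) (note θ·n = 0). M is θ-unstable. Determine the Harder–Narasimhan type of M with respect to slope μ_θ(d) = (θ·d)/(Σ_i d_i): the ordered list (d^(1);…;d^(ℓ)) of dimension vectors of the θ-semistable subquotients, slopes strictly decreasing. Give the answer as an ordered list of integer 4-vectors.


Barcode: M ≅ I[1,1], I[1,3], I[1,4], I[2,2], I[2,3], I[4,4]^3. HN layers by μ_θ (3 steps, strictly decreasing):
  μ^(1)=13; μ^(2)=-1; μ^(3)=-8

((1, 1, 0, 0); (2, 2, 2, 4); (0, 1, 1, 0))


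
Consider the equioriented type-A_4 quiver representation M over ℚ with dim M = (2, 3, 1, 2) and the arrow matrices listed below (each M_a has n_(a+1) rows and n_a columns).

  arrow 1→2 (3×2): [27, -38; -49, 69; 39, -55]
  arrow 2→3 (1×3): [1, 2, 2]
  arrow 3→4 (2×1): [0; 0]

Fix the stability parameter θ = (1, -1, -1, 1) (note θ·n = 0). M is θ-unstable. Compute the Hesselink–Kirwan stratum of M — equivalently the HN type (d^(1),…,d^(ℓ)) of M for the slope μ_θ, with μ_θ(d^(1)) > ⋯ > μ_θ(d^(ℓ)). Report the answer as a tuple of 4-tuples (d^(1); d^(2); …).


Barcode: M ≅ I[1,2], I[1,3], I[2,2], I[4,4]^2. HN layers by μ_θ (4 steps, strictly decreasing):
  μ^(1)=1; μ^(2)=0; μ^(3)=-1/3; μ^(4)=-1

((0, 0, 0, 2); (1, 1, 0, 0); (1, 1, 1, 0); (0, 1, 0, 0))


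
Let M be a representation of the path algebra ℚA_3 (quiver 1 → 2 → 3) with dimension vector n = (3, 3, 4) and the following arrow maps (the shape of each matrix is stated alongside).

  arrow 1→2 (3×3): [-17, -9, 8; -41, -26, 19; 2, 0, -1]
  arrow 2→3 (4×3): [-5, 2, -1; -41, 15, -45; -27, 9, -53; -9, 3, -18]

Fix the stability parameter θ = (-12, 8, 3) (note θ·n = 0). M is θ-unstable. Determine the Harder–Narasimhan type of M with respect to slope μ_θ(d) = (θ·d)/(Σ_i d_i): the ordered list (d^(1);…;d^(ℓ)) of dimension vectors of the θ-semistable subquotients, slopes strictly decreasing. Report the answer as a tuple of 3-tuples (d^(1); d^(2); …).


Via rank(M_{q-1}∘⋯∘M_p): M ≅ I[1,3]^3, I[3,3].
μ_θ-semistable layers: μ^(1)=11/2; μ^(2)=3; μ^(3)=-12

((0, 3, 3); (0, 0, 1); (3, 0, 0))


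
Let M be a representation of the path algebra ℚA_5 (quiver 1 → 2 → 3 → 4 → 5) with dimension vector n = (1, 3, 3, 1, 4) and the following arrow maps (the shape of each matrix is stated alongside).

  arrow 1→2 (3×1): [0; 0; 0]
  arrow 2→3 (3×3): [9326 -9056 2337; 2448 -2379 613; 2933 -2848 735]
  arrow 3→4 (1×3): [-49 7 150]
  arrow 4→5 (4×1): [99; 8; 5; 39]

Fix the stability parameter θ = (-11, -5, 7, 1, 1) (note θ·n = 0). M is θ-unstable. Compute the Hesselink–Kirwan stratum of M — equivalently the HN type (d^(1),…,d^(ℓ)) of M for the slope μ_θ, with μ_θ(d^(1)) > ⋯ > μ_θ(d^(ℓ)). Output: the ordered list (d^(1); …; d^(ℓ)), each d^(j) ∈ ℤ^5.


Barcode: M ≅ I[1,1], I[2,3]^2, I[2,5], I[5,5]^3. HN layers by μ_θ (5 steps, strictly decreasing):
  μ^(1)=7; μ^(2)=3; μ^(3)=1; μ^(4)=-5; μ^(5)=-11

((0, 0, 2, 0, 0); (0, 0, 1, 1, 1); (0, 0, 0, 0, 3); (0, 3, 0, 0, 0); (1, 0, 0, 0, 0))


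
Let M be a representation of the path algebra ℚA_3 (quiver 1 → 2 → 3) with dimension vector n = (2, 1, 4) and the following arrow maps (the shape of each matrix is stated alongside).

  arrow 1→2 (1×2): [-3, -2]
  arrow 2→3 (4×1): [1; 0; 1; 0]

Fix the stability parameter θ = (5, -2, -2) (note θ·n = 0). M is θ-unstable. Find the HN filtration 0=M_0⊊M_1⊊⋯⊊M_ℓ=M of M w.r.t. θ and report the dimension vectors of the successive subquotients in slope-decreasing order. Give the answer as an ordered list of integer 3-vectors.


Interval decomposition of M: I[1,1], I[1,3], I[3,3]^3.
HN type (ℓ=3): μ^(1)=5; μ^(2)=1/3; μ^(3)=-2

((1, 0, 0); (1, 1, 1); (0, 0, 3))


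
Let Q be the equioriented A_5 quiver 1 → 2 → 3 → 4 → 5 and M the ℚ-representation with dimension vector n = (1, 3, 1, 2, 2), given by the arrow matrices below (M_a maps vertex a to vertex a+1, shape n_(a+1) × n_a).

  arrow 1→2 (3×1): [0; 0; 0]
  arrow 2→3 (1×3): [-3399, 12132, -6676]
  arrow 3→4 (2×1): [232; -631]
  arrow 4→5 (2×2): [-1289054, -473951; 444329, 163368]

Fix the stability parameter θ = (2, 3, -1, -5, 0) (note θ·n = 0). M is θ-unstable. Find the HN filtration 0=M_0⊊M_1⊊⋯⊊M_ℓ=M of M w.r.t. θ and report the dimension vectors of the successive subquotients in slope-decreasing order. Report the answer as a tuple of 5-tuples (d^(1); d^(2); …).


Via rank(M_{q-1}∘⋯∘M_p): M ≅ I[1,1], I[2,2]^2, I[2,5], I[4,5].
μ_θ-semistable layers: μ^(1)=3; μ^(2)=2; μ^(3)=0; μ^(4)=-1; μ^(5)=-5

((0, 2, 0, 0, 0); (1, 0, 0, 0, 0); (0, 0, 0, 0, 2); (0, 1, 1, 1, 0); (0, 0, 0, 1, 0))


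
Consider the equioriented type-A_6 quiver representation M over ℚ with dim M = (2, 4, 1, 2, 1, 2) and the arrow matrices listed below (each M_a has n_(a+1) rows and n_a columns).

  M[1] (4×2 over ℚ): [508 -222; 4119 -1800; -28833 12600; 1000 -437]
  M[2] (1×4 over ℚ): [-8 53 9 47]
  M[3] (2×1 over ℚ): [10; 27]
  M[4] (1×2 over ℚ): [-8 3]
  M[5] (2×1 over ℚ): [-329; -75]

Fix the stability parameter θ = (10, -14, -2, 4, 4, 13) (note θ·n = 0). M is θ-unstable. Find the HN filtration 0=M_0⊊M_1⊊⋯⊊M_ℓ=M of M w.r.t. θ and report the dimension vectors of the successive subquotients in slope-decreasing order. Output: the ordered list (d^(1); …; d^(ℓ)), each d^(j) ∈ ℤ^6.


Via rank(M_{q-1}∘⋯∘M_p): M ≅ I[1,2], I[1,6], I[2,2]^2, I[4,4], I[6,6].
μ_θ-semistable layers: μ^(1)=13; μ^(2)=4; μ^(3)=-2; μ^(4)=-14

((0, 0, 0, 0, 0, 2); (0, 0, 0, 2, 1, 0); (2, 2, 1, 0, 0, 0); (0, 2, 0, 0, 0, 0))


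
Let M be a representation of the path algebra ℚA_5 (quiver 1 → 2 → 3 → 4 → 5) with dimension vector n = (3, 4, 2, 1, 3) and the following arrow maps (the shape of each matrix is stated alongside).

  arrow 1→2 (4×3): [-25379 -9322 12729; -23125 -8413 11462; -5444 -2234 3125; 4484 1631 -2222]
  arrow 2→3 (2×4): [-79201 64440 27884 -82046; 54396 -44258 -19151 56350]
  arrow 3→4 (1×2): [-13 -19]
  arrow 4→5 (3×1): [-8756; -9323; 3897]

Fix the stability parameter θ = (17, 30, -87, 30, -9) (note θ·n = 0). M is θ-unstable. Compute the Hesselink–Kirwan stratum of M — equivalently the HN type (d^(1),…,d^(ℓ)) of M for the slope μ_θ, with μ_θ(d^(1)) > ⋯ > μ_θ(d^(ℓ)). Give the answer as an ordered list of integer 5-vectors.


Barcode: M ≅ I[1,2], I[1,3], I[1,5], I[2,2], I[5,5]^2. HN layers by μ_θ (5 steps, strictly decreasing):
  μ^(1)=30; μ^(2)=17; μ^(3)=21/2; μ^(4)=-9; μ^(5)=-40/3

((0, 2, 0, 0, 0); (1, 0, 0, 0, 0); (0, 0, 0, 1, 1); (0, 0, 0, 0, 2); (2, 2, 2, 0, 0))


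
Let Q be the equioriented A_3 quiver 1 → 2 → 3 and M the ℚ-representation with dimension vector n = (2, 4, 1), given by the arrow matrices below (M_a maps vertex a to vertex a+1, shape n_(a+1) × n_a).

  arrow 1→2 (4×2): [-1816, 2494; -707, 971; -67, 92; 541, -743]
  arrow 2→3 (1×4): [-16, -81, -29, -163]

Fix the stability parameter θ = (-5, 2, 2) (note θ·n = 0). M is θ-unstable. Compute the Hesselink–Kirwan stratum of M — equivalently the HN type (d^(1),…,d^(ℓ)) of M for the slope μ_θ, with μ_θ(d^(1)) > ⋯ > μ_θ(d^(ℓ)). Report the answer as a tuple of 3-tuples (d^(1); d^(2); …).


Via rank(M_{q-1}∘⋯∘M_p): M ≅ I[1,2], I[1,3], I[2,2]^2.
μ_θ-semistable layers: μ^(1)=2; μ^(2)=-5

((0, 4, 1); (2, 0, 0))


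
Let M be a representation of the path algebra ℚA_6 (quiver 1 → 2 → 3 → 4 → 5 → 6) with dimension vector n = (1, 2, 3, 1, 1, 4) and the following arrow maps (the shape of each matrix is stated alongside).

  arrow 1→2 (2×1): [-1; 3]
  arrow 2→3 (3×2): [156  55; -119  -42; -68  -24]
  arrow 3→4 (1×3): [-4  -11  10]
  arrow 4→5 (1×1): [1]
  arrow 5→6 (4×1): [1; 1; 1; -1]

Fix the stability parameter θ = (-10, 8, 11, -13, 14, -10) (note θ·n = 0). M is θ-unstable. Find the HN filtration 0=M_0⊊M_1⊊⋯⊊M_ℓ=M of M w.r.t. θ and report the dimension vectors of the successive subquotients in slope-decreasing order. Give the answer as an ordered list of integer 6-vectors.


Interval decomposition of M: I[1,6], I[2,3], I[3,3], I[6,6]^3.
HN type (ℓ=4): μ^(1)=11; μ^(2)=8; μ^(3)=2; μ^(4)=-10

((0, 0, 2, 0, 0, 0); (0, 1, 0, 0, 0, 0); (0, 1, 1, 1, 1, 1); (1, 0, 0, 0, 0, 3))


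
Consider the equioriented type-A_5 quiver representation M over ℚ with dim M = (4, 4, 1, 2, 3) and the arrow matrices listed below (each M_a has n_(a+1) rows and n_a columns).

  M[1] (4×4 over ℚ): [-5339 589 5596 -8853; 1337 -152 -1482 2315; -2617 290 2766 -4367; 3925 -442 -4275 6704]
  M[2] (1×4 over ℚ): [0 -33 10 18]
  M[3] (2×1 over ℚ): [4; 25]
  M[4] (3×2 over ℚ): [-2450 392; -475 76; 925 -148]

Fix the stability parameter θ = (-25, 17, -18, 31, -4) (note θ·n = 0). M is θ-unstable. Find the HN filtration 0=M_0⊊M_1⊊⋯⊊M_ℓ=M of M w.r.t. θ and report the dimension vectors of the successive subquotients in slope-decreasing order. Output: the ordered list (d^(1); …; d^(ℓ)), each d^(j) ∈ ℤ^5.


Barcode: M ≅ I[1,2]^3, I[1,4], I[4,5], I[5,5]^2. HN layers by μ_θ (6 steps, strictly decreasing):
  μ^(1)=31; μ^(2)=17; μ^(3)=27/2; μ^(4)=-1/2; μ^(5)=-4; μ^(6)=-25

((0, 0, 0, 1, 0); (0, 3, 0, 0, 0); (0, 0, 0, 1, 1); (0, 1, 1, 0, 0); (0, 0, 0, 0, 2); (4, 0, 0, 0, 0))


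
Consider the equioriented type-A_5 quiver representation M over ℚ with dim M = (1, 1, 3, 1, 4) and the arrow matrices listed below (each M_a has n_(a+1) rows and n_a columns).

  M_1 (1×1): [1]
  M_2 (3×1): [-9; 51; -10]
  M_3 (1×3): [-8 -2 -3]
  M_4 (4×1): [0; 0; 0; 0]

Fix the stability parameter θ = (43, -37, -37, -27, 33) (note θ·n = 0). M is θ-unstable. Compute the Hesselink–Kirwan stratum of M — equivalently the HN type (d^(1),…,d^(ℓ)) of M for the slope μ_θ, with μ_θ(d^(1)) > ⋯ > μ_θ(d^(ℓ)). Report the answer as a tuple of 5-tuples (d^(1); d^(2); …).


Interval decomposition of M: I[1,3], I[3,3], I[3,4], I[5,5]^4.
HN type (ℓ=4): μ^(1)=33; μ^(2)=-31/3; μ^(3)=-27; μ^(4)=-37

((0, 0, 0, 0, 4); (1, 1, 1, 0, 0); (0, 0, 0, 1, 0); (0, 0, 2, 0, 0))


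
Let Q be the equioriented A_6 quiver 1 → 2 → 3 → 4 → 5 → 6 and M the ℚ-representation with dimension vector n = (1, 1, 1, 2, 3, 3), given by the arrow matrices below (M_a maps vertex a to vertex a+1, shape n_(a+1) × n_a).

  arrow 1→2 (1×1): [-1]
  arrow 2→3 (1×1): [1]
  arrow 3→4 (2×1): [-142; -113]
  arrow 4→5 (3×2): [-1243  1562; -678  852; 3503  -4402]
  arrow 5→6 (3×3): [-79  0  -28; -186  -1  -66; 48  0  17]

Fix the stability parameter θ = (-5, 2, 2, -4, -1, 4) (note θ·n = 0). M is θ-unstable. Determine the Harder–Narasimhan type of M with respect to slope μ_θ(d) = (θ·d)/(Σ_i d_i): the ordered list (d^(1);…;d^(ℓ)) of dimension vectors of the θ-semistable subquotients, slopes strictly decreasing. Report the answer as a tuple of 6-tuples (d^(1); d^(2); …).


Barcode: M ≅ I[1,4], I[4,6], I[5,6]^2. HN layers by μ_θ (5 steps, strictly decreasing):
  μ^(1)=4; μ^(2)=0; μ^(3)=-1; μ^(4)=-4; μ^(5)=-5

((0, 0, 0, 0, 0, 3); (0, 1, 1, 1, 0, 0); (0, 0, 0, 0, 3, 0); (0, 0, 0, 1, 0, 0); (1, 0, 0, 0, 0, 0))


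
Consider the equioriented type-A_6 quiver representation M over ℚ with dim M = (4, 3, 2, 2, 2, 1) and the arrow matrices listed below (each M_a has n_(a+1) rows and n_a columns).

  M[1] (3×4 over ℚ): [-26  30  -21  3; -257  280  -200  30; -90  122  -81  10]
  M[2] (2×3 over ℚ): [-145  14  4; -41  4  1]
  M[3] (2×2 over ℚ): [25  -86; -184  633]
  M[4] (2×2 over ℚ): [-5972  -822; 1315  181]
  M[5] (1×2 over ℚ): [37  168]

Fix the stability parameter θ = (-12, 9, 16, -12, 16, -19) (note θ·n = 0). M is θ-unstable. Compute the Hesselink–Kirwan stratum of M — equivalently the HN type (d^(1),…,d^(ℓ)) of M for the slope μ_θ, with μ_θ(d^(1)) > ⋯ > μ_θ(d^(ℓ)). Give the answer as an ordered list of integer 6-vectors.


Via rank(M_{q-1}∘⋯∘M_p): M ≅ I[1,1], I[1,2], I[1,5], I[1,6].
μ_θ-semistable layers: μ^(1)=16; μ^(2)=9; μ^(3)=13/3; μ^(4)=2; μ^(5)=-12

((0, 0, 0, 0, 1, 0); (0, 1, 0, 0, 0, 0); (0, 1, 1, 1, 0, 0); (0, 1, 1, 1, 1, 1); (4, 0, 0, 0, 0, 0))


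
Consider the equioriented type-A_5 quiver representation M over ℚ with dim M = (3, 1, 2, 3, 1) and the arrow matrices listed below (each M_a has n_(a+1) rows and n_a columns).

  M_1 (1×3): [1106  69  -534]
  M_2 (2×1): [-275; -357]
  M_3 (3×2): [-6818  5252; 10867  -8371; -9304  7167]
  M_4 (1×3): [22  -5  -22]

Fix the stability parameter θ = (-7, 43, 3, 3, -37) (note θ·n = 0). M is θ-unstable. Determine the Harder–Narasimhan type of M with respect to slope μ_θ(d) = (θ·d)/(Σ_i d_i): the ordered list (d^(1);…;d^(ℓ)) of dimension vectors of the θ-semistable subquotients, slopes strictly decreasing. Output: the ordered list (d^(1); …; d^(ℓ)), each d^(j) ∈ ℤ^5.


Via rank(M_{q-1}∘⋯∘M_p): M ≅ I[1,1]^2, I[1,4], I[3,5], I[4,4].
μ_θ-semistable layers: μ^(1)=49/3; μ^(2)=3; μ^(3)=-7; μ^(4)=-31/3

((0, 1, 1, 1, 0); (0, 0, 0, 1, 0); (3, 0, 0, 0, 0); (0, 0, 1, 1, 1))


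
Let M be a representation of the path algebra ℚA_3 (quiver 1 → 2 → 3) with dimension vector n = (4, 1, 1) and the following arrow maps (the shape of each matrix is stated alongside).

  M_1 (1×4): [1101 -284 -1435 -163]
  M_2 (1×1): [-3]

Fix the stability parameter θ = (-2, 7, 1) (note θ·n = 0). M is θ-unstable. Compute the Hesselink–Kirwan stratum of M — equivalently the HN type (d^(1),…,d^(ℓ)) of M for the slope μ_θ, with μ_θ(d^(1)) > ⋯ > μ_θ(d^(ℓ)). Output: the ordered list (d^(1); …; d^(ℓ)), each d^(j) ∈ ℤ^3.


Interval decomposition of M: I[1,1]^3, I[1,3].
HN type (ℓ=2): μ^(1)=4; μ^(2)=-2

((0, 1, 1); (4, 0, 0))


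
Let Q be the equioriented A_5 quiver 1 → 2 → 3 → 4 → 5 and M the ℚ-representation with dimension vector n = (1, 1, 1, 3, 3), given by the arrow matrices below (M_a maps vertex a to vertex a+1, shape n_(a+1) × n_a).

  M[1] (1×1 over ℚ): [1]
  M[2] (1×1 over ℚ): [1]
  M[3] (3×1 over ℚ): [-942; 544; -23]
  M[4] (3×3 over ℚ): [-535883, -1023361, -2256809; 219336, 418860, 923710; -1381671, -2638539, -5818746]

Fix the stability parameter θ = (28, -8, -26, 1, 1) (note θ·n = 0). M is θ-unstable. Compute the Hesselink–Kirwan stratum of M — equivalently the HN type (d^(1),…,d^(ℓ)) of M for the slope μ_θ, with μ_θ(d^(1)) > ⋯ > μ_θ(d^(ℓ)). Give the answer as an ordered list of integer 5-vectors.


Barcode: M ≅ I[1,5], I[4,4], I[4,5], I[5,5]. HN layers by μ_θ (2 steps, strictly decreasing):
  μ^(1)=1; μ^(2)=-2

((0, 0, 0, 3, 3); (1, 1, 1, 0, 0))


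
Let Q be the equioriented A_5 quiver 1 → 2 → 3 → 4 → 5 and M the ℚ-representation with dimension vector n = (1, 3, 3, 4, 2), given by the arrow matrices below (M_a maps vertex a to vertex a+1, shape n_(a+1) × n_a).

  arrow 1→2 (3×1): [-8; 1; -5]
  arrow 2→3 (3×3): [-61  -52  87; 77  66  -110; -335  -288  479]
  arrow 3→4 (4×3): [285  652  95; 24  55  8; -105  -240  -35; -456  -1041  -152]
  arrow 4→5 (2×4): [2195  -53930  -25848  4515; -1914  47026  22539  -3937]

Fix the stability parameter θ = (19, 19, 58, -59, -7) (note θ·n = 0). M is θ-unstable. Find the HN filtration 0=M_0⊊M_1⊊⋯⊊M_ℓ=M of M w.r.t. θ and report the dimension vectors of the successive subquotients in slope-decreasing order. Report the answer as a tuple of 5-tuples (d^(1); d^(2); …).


Via rank(M_{q-1}∘⋯∘M_p): M ≅ I[1,3], I[2,2], I[2,5], I[3,4], I[4,4], I[4,5].
μ_θ-semistable layers: μ^(1)=58; μ^(2)=19; μ^(3)=11/4; μ^(4)=-1/2; μ^(5)=-7; μ^(6)=-59

((0, 0, 1, 0, 0); (1, 2, 0, 0, 0); (0, 1, 1, 1, 1); (0, 0, 1, 1, 0); (0, 0, 0, 0, 1); (0, 0, 0, 2, 0))


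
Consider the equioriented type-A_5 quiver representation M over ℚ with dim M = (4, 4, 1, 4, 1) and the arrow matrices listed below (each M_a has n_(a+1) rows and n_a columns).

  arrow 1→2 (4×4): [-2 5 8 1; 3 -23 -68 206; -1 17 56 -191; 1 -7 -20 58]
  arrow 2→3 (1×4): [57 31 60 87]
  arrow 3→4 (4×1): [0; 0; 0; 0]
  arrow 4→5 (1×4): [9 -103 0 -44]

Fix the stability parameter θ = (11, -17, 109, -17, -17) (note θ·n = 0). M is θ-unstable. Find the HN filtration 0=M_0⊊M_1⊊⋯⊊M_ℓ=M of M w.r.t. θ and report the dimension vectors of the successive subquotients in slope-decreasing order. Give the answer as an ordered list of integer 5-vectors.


Via rank(M_{q-1}∘⋯∘M_p): M ≅ I[1,1], I[1,2]^2, I[1,3], I[2,2], I[4,4]^3, I[4,5].
μ_θ-semistable layers: μ^(1)=109; μ^(2)=11; μ^(3)=-3; μ^(4)=-17

((0, 0, 1, 0, 0); (1, 0, 0, 0, 0); (3, 3, 0, 0, 0); (0, 1, 0, 4, 1))


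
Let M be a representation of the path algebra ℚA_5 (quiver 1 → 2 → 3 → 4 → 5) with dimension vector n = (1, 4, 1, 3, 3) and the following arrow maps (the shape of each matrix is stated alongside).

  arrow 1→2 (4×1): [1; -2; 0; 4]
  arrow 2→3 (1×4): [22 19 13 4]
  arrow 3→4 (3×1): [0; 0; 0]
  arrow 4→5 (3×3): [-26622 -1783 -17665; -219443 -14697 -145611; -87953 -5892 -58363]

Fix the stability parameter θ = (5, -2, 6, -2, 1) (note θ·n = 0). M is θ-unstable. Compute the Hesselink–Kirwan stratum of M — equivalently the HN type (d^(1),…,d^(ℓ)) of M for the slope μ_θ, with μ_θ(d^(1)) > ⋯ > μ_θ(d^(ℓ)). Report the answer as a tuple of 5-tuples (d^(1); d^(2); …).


Barcode: M ≅ I[1,2], I[2,2]^2, I[2,3], I[4,5]^3. HN layers by μ_θ (4 steps, strictly decreasing):
  μ^(1)=6; μ^(2)=3/2; μ^(3)=1; μ^(4)=-2

((0, 0, 1, 0, 0); (1, 1, 0, 0, 0); (0, 0, 0, 0, 3); (0, 3, 0, 3, 0))


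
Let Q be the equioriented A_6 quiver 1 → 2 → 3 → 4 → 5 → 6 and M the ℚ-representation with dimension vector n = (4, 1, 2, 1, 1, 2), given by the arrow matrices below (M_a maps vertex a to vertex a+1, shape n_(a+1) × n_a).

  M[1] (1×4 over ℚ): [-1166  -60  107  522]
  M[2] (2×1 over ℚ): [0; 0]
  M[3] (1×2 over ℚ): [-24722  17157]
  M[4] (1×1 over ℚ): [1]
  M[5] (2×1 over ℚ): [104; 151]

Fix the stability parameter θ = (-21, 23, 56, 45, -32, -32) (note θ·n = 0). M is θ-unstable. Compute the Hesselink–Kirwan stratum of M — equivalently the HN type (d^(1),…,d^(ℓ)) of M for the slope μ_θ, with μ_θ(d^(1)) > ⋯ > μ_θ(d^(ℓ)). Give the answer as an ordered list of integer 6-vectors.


Interval decomposition of M: I[1,1]^3, I[1,2], I[3,3], I[3,6], I[6,6].
HN type (ℓ=5): μ^(1)=56; μ^(2)=23; μ^(3)=37/4; μ^(4)=-21; μ^(5)=-32

((0, 0, 1, 0, 0, 0); (0, 1, 0, 0, 0, 0); (0, 0, 1, 1, 1, 1); (4, 0, 0, 0, 0, 0); (0, 0, 0, 0, 0, 1))


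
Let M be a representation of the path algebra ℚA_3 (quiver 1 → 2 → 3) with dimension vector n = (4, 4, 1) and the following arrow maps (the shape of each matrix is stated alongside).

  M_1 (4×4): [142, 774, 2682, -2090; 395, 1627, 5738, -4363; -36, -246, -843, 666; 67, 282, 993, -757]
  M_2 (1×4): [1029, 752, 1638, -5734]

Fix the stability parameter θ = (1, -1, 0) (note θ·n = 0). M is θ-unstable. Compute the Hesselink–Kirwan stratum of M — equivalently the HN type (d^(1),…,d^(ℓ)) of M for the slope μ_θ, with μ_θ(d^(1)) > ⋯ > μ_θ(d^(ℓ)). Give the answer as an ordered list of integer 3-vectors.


Via rank(M_{q-1}∘⋯∘M_p): M ≅ I[1,1], I[1,2]^2, I[1,3], I[2,2].
μ_θ-semistable layers: μ^(1)=1; μ^(2)=0; μ^(3)=-1

((1, 0, 0); (3, 3, 1); (0, 1, 0))


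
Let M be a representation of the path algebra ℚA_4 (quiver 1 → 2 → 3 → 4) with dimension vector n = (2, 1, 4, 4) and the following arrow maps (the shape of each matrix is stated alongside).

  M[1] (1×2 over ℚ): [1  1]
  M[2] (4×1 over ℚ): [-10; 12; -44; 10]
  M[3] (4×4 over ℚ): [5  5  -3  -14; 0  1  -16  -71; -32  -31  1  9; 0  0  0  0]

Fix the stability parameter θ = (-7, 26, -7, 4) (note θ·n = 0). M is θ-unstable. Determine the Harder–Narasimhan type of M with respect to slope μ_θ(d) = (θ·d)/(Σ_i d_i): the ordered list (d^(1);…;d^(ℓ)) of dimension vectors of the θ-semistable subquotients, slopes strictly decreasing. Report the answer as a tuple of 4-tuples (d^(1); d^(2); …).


Via rank(M_{q-1}∘⋯∘M_p): M ≅ I[1,1], I[1,4], I[3,3], I[3,4]^2, I[4,4].
μ_θ-semistable layers: μ^(1)=23/3; μ^(2)=4; μ^(3)=-7

((0, 1, 1, 1); (0, 0, 0, 3); (2, 0, 3, 0))


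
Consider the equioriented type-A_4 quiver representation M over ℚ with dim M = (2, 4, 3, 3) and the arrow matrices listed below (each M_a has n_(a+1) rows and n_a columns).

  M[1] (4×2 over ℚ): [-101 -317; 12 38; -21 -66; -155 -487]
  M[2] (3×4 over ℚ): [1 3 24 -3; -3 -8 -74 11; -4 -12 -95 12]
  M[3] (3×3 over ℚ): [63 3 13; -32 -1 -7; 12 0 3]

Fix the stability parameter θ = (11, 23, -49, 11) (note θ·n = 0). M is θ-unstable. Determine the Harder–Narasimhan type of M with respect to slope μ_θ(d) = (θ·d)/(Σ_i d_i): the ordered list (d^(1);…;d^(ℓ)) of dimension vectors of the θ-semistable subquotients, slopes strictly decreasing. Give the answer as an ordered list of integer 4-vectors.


Interval decomposition of M: I[1,4]^2, I[2,2], I[2,4].
HN type (ℓ=4): μ^(1)=23; μ^(2)=11; μ^(3)=-5; μ^(4)=-13

((0, 1, 0, 0); (0, 0, 0, 3); (2, 2, 2, 0); (0, 1, 1, 0))


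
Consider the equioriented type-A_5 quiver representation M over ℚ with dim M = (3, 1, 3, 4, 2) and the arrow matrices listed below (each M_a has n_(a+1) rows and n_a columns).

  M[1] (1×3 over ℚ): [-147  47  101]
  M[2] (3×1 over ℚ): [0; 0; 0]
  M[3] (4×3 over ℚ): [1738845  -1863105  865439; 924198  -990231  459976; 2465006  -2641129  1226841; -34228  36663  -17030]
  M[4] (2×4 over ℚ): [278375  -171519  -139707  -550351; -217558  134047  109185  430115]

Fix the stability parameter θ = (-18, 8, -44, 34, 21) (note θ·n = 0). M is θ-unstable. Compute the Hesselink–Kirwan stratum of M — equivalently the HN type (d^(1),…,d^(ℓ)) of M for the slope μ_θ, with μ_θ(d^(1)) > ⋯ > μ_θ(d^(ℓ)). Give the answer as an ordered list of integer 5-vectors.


Interval decomposition of M: I[1,1]^2, I[1,2], I[3,4], I[3,5]^2, I[4,4].
HN type (ℓ=5): μ^(1)=34; μ^(2)=55/2; μ^(3)=8; μ^(4)=-18; μ^(5)=-44

((0, 0, 0, 2, 0); (0, 0, 0, 2, 2); (0, 1, 0, 0, 0); (3, 0, 0, 0, 0); (0, 0, 3, 0, 0))


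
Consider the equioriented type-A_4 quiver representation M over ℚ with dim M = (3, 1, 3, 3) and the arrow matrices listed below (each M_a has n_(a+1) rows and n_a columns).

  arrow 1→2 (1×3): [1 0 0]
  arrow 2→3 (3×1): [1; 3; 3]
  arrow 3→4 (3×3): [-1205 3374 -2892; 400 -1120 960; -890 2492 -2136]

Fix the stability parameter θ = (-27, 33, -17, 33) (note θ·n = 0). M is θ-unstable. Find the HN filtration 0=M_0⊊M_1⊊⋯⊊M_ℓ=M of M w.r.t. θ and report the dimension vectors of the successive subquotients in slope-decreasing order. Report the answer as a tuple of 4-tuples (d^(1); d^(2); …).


Via rank(M_{q-1}∘⋯∘M_p): M ≅ I[1,1]^2, I[1,4], I[3,3]^2, I[4,4]^2.
μ_θ-semistable layers: μ^(1)=33; μ^(2)=8; μ^(3)=-17; μ^(4)=-27

((0, 0, 0, 3); (0, 1, 1, 0); (0, 0, 2, 0); (3, 0, 0, 0))


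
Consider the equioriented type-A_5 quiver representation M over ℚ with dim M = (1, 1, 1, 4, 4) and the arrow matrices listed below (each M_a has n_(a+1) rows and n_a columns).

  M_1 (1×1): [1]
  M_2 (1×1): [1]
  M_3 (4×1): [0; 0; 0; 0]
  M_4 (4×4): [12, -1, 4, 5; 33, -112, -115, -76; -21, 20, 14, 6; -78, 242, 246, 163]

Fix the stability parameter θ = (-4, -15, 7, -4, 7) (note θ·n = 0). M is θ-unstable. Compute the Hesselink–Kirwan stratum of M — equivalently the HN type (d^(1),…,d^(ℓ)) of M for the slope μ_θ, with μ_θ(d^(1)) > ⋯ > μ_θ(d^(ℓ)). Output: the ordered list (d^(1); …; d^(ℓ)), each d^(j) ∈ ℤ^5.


Interval decomposition of M: I[1,3], I[4,5]^4.
HN type (ℓ=3): μ^(1)=7; μ^(2)=-4; μ^(3)=-19/2

((0, 0, 1, 0, 4); (0, 0, 0, 4, 0); (1, 1, 0, 0, 0))


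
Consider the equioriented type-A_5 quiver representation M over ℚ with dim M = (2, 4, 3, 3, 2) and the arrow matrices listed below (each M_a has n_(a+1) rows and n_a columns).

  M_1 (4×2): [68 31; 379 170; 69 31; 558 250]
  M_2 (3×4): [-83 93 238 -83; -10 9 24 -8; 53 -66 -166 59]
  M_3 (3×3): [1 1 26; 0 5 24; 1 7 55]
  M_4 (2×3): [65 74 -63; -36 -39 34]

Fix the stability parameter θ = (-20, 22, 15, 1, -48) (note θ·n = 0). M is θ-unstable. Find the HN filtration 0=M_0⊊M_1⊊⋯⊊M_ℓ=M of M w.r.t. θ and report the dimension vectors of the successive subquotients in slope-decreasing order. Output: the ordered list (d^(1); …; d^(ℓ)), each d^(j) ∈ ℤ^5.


Barcode: M ≅ I[1,5]^2, I[2,2]^2, I[3,4]. HN layers by μ_θ (4 steps, strictly decreasing):
  μ^(1)=22; μ^(2)=8; μ^(3)=-5/2; μ^(4)=-20

((0, 2, 0, 0, 0); (0, 0, 1, 1, 0); (0, 2, 2, 2, 2); (2, 0, 0, 0, 0))


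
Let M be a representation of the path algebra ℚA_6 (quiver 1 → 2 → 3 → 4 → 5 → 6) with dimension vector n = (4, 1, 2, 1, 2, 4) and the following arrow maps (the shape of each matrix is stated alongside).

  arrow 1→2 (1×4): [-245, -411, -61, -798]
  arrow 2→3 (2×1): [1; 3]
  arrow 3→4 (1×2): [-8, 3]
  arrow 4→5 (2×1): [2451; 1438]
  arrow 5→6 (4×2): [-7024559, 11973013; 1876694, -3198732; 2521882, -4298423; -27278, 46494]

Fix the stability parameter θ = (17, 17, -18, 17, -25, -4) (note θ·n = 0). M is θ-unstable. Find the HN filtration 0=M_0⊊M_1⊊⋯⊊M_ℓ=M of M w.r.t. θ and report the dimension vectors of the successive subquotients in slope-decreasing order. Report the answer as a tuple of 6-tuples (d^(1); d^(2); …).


Via rank(M_{q-1}∘⋯∘M_p): M ≅ I[1,1]^3, I[1,6], I[3,3], I[5,6], I[6,6]^2.
μ_θ-semistable layers: μ^(1)=17; μ^(2)=2/3; μ^(3)=-4; μ^(4)=-18; μ^(5)=-25

((3, 0, 0, 0, 0, 0); (1, 1, 1, 1, 1, 1); (0, 0, 0, 0, 0, 3); (0, 0, 1, 0, 0, 0); (0, 0, 0, 0, 1, 0))


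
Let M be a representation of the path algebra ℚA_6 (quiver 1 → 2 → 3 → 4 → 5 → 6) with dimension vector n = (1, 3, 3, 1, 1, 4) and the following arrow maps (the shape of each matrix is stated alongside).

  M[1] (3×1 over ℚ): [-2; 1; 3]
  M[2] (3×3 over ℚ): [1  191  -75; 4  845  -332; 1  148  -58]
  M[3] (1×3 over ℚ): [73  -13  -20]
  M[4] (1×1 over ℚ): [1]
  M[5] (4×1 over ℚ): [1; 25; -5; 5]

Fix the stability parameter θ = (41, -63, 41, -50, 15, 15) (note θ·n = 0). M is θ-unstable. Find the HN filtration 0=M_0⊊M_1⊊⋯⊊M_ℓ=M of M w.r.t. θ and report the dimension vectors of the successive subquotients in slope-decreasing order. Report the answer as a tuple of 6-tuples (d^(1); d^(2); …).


Barcode: M ≅ I[1,6], I[2,3]^2, I[6,6]^3. HN layers by μ_θ (5 steps, strictly decreasing):
  μ^(1)=41; μ^(2)=15; μ^(3)=-9/2; μ^(4)=-11; μ^(5)=-63

((0, 0, 2, 0, 0, 0); (0, 0, 0, 0, 1, 4); (0, 0, 1, 1, 0, 0); (1, 1, 0, 0, 0, 0); (0, 2, 0, 0, 0, 0))


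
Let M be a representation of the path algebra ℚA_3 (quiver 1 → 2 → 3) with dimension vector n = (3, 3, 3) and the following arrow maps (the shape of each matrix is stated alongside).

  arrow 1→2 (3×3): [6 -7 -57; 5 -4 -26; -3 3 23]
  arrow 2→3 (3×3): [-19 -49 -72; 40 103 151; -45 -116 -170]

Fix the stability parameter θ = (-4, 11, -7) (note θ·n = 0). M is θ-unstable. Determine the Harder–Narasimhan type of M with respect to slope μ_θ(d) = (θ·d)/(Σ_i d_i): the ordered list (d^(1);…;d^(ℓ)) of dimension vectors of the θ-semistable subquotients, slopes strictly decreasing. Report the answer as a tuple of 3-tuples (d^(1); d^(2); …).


Barcode: M ≅ I[1,3]^3. HN layers by μ_θ (2 steps, strictly decreasing):
  μ^(1)=2; μ^(2)=-4

((0, 3, 3); (3, 0, 0))


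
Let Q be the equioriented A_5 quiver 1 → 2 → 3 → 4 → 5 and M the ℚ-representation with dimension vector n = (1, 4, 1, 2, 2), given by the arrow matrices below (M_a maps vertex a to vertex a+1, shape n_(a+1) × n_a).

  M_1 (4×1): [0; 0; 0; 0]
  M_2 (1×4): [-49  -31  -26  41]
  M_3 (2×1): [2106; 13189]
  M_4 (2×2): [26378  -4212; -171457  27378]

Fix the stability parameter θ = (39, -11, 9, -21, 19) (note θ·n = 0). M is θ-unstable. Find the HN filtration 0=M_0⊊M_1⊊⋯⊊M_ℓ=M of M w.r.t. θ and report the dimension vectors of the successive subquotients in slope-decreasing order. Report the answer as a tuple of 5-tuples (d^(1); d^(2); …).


Barcode: M ≅ I[1,1], I[2,2]^3, I[2,4], I[4,5], I[5,5]. HN layers by μ_θ (5 steps, strictly decreasing):
  μ^(1)=39; μ^(2)=19; μ^(3)=-6; μ^(4)=-11; μ^(5)=-21

((1, 0, 0, 0, 0); (0, 0, 0, 0, 2); (0, 0, 1, 1, 0); (0, 4, 0, 0, 0); (0, 0, 0, 1, 0))


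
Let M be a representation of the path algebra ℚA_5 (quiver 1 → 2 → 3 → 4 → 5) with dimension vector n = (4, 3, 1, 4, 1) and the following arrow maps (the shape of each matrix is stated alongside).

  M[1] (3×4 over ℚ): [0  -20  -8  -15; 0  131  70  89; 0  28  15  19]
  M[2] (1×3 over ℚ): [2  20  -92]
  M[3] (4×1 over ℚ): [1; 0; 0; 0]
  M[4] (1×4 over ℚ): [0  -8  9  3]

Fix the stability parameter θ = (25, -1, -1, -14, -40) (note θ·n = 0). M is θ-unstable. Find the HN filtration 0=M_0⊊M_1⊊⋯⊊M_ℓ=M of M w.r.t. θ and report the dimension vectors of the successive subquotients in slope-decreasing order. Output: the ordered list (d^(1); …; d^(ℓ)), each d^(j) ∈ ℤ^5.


Via rank(M_{q-1}∘⋯∘M_p): M ≅ I[1,1], I[1,2]^2, I[1,4], I[4,4]^2, I[4,5].
μ_θ-semistable layers: μ^(1)=25; μ^(2)=12; μ^(3)=9/4; μ^(4)=-14; μ^(5)=-27

((1, 0, 0, 0, 0); (2, 2, 0, 0, 0); (1, 1, 1, 1, 0); (0, 0, 0, 2, 0); (0, 0, 0, 1, 1))


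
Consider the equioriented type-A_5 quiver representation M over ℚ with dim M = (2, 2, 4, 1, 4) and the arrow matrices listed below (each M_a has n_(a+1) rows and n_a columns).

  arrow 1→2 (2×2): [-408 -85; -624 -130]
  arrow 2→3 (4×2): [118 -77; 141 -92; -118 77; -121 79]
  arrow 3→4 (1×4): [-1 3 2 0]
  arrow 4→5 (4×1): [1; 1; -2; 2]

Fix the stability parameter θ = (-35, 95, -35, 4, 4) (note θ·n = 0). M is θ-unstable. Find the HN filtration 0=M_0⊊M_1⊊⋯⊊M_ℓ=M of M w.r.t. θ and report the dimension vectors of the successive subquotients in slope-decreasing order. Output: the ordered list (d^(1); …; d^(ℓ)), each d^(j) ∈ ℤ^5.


Barcode: M ≅ I[1,1], I[1,5], I[2,3], I[3,3]^2, I[5,5]^3. HN layers by μ_θ (4 steps, strictly decreasing):
  μ^(1)=30; μ^(2)=17; μ^(3)=4; μ^(4)=-35

((0, 1, 1, 0, 0); (0, 1, 1, 1, 1); (0, 0, 0, 0, 3); (2, 0, 2, 0, 0))


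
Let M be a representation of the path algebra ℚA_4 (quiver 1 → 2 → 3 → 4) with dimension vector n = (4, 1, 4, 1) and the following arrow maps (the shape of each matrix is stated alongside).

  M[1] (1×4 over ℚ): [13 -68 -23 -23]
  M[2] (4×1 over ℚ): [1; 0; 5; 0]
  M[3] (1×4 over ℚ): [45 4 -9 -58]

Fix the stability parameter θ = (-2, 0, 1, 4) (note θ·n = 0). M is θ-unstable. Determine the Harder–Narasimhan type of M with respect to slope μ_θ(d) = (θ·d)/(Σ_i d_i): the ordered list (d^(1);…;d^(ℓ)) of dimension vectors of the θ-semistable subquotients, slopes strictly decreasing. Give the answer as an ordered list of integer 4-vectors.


Via rank(M_{q-1}∘⋯∘M_p): M ≅ I[1,1]^3, I[1,3], I[3,3]^2, I[3,4].
μ_θ-semistable layers: μ^(1)=4; μ^(2)=1; μ^(3)=0; μ^(4)=-2

((0, 0, 0, 1); (0, 0, 4, 0); (0, 1, 0, 0); (4, 0, 0, 0))


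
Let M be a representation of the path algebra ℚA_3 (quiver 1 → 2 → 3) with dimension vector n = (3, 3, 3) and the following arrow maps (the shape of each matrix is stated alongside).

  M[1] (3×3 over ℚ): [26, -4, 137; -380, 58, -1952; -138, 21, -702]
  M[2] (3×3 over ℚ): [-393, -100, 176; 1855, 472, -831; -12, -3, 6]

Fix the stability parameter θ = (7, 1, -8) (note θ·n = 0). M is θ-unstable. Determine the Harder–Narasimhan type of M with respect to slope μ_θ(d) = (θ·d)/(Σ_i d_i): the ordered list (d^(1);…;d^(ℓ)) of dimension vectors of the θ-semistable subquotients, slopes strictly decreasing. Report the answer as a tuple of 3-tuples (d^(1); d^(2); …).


Interval decomposition of M: I[1,1], I[1,3]^2, I[2,3].
HN type (ℓ=3): μ^(1)=7; μ^(2)=0; μ^(3)=-7/2

((1, 0, 0); (2, 2, 2); (0, 1, 1))


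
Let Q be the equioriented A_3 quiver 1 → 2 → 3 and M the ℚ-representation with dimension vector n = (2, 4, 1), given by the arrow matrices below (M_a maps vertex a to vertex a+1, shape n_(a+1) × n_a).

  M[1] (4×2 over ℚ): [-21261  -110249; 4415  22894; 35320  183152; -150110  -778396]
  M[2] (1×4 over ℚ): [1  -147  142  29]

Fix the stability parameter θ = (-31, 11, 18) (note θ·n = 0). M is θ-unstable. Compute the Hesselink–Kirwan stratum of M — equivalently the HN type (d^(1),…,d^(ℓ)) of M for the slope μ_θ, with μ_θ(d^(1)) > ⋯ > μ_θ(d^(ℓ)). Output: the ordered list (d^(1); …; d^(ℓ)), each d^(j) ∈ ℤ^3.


Via rank(M_{q-1}∘⋯∘M_p): M ≅ I[1,2], I[1,3], I[2,2]^2.
μ_θ-semistable layers: μ^(1)=18; μ^(2)=11; μ^(3)=-31

((0, 0, 1); (0, 4, 0); (2, 0, 0))


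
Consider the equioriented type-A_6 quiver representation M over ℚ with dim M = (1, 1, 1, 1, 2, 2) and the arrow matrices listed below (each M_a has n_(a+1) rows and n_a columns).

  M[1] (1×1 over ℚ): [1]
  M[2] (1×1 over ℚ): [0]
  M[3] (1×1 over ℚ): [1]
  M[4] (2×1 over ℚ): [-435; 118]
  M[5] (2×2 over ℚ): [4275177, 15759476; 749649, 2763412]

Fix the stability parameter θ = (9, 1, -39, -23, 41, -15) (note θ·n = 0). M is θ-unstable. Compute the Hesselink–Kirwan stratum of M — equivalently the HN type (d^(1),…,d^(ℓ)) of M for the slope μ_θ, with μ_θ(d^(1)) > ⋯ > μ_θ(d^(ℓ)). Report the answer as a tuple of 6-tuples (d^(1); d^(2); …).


Interval decomposition of M: I[1,2], I[3,6], I[5,5], I[6,6].
HN type (ℓ=6): μ^(1)=41; μ^(2)=13; μ^(3)=5; μ^(4)=-15; μ^(5)=-23; μ^(6)=-39

((0, 0, 0, 0, 1, 0); (0, 0, 0, 0, 1, 1); (1, 1, 0, 0, 0, 0); (0, 0, 0, 0, 0, 1); (0, 0, 0, 1, 0, 0); (0, 0, 1, 0, 0, 0))


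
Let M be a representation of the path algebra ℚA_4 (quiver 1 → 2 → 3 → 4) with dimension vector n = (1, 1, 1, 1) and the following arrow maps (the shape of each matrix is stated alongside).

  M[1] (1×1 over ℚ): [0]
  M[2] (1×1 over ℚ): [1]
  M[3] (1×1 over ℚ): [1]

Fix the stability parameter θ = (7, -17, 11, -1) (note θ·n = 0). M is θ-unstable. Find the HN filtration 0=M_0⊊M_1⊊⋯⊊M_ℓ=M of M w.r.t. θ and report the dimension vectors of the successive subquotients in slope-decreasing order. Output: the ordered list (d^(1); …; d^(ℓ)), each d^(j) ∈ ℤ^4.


Barcode: M ≅ I[1,1], I[2,4]. HN layers by μ_θ (3 steps, strictly decreasing):
  μ^(1)=7; μ^(2)=5; μ^(3)=-17

((1, 0, 0, 0); (0, 0, 1, 1); (0, 1, 0, 0))


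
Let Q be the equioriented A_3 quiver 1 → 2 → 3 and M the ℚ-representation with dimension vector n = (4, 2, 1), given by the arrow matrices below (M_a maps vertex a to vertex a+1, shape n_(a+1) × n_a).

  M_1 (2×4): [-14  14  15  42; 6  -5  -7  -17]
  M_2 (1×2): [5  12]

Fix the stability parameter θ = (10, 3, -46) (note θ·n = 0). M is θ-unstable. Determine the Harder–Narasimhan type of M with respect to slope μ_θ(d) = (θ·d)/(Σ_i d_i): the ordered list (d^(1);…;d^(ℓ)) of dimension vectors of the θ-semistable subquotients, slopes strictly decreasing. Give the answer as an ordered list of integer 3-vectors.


Interval decomposition of M: I[1,1]^2, I[1,2], I[1,3].
HN type (ℓ=3): μ^(1)=10; μ^(2)=13/2; μ^(3)=-11

((2, 0, 0); (1, 1, 0); (1, 1, 1))


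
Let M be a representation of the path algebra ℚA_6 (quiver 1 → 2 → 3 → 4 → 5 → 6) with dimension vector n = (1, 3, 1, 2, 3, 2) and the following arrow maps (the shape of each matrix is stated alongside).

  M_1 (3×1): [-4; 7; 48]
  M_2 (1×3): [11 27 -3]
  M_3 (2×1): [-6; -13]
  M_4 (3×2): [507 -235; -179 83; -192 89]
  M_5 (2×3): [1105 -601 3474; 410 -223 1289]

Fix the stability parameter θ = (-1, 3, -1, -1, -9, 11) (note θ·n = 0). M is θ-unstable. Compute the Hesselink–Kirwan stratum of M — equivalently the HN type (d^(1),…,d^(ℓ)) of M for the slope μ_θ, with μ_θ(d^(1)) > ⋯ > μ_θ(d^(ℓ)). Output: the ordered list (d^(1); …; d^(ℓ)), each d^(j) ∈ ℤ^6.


Barcode: M ≅ I[1,5], I[2,2]^2, I[4,6], I[5,6]. HN layers by μ_θ (5 steps, strictly decreasing):
  μ^(1)=11; μ^(2)=3; μ^(3)=-9/5; μ^(4)=-5; μ^(5)=-9

((0, 0, 0, 0, 0, 2); (0, 2, 0, 0, 0, 0); (1, 1, 1, 1, 1, 0); (0, 0, 0, 1, 1, 0); (0, 0, 0, 0, 1, 0))
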